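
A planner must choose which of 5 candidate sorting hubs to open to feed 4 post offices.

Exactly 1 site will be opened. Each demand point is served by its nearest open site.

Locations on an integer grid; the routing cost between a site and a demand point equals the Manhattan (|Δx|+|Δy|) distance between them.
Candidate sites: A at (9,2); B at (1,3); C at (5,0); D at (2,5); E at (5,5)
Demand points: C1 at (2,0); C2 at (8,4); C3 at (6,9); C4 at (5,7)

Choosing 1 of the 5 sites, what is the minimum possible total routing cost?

19

Open {E}.
  C1→E 8, C2→E 4, C3→E 5, C4→E 2  ⇒ total 19.
Compare {D}: total 25.
Compare {C}: total 27.
No size-1 selection does better; minimum is 19.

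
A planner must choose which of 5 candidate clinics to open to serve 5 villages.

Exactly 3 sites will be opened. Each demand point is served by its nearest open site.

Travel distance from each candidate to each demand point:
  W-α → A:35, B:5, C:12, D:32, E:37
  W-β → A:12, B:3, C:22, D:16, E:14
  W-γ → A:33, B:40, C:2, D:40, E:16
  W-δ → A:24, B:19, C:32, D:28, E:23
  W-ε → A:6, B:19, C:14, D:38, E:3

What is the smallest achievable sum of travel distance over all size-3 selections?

30

Open {W-β, W-γ, W-ε}.
  A→W-ε 6, B→W-β 3, C→W-γ 2, D→W-β 16, E→W-ε 3  ⇒ total 30.
Compare {W-α, W-β, W-ε}: total 40.
Compare {W-β, W-δ, W-ε}: total 42.
No size-3 selection does better; minimum is 30.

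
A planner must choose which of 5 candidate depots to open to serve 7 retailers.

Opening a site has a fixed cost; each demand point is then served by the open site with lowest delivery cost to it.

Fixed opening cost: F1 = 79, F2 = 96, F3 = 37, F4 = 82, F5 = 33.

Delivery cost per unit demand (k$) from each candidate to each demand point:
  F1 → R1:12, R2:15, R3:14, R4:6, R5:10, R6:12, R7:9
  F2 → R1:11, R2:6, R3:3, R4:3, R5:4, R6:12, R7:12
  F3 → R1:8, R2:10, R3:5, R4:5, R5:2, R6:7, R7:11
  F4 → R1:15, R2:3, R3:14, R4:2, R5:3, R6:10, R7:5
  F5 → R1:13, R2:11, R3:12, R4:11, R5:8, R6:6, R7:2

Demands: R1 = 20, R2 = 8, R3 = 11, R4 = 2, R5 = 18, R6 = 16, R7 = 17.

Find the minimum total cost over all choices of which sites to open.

Open {F3, F5}: assign each demand point to its cheapest open site.
  R1→F3 20×8=160, R2→F3 8×10=80, R3→F3 11×5=55, R4→F3 2×5=10, R5→F3 18×2=36, R6→F5 16×6=96, R7→F5 17×2=34
  delivery cost 471, fixed 70 → total 541.
Compare {F3, F4, F5}: delivery cost 409 + fixed 152 = 561.
Compare {F2, F3, F5}: delivery cost 413 + fixed 166 = 579.
Compare {F3, F4}: delivery cost 476 + fixed 119 = 595.
All other subsets cost ≥ 561. Minimum total cost: 541.

541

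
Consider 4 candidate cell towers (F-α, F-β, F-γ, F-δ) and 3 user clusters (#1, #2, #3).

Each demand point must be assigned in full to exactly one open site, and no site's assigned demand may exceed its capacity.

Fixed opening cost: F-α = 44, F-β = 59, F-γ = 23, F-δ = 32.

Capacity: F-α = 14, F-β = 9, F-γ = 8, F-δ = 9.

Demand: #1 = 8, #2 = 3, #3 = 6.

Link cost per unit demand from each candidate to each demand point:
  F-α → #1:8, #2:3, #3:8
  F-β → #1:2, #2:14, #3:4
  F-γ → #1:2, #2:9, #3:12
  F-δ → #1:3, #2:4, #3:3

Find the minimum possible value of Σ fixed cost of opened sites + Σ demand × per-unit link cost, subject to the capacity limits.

Open {F-γ, F-δ}; cheapest assignment that respects the capacities:
  F-γ (cap 8, load 8): #1 — cost 8×2 = 16
  F-δ (cap 9, load 9): #2, #3 — cost 3×4 + 6×3 = 30
  Shipping 46, fixed 55 → total 101.
  Any other capacity-feasible assignment to {F-γ, F-δ} ships for at least 46.
Compare {F-β, F-δ}: its best feasible assignment gives total 137.
Compare {F-α, F-γ}: its best feasible assignment gives total 140.
Every other set of open sites that can feasibly serve all demand totals ≥ 137 even under its best assignment. Minimum: 101.

101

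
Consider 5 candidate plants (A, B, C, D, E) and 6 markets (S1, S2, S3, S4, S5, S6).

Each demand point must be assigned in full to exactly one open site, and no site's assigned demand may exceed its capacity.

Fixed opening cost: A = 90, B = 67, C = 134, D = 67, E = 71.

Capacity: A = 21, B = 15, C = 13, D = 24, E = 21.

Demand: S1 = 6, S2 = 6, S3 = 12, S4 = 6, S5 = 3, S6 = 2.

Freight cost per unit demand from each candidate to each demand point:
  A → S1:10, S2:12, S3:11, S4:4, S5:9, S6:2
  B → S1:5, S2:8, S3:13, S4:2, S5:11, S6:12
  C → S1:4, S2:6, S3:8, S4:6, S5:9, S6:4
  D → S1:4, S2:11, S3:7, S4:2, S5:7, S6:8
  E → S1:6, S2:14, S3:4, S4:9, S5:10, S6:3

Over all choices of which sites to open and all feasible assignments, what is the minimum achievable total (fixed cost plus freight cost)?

315

Open {D, E}; cheapest assignment that respects the capacities:
  D (cap 24, load 21): S1, S2, S4, S5 — cost 6×4 + 6×11 + 6×2 + 3×7 = 123
  E (cap 21, load 14): S3, S6 — cost 12×4 + 2×3 = 54
  Shipping 177, fixed 138 → total 315.
  Any other capacity-feasible assignment to {D, E} ships for at least 177.
Compare {B, E}: its best feasible assignment gives total 321.
Compare {B, D}: its best feasible assignment gives total 339.
Every other set of open sites that can feasibly serve all demand totals ≥ 321 even under its best assignment. Minimum: 315.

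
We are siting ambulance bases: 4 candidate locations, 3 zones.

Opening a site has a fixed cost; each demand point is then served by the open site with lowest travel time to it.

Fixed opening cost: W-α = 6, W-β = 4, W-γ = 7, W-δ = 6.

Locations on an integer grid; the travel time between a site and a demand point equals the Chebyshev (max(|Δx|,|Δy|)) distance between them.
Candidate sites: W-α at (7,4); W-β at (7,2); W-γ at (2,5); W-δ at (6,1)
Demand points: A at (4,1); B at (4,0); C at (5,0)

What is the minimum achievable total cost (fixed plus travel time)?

11

Open {W-δ}: assign each demand point to its cheapest open site.
  A→W-δ 2, B→W-δ 2, C→W-δ 1
  travel time 5, fixed 6 → total 11.
Compare {W-β}: travel time 8 + fixed 4 = 12.
Compare {W-β, W-δ}: travel time 5 + fixed 10 = 15.
Compare {W-α}: travel time 11 + fixed 6 = 17.
All other subsets cost ≥ 12. Minimum total cost: 11.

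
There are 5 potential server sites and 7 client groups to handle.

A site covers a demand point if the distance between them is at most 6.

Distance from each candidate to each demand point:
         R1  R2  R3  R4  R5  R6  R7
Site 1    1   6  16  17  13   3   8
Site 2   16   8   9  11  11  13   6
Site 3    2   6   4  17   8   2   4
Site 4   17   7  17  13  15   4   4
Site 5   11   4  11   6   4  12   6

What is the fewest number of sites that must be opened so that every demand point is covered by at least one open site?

Coverage sets (demand points within 6 of each site):
  Site 1: {R1, R2, R6}
  Site 2: {R7}
  Site 3: {R1, R2, R3, R6, R7}
  Site 4: {R6, R7}
  Site 5: {R2, R4, R5, R7}
No single site covers all 7 demand points.
But {Site 3, Site 5} covers everything, so the minimum is 2.

2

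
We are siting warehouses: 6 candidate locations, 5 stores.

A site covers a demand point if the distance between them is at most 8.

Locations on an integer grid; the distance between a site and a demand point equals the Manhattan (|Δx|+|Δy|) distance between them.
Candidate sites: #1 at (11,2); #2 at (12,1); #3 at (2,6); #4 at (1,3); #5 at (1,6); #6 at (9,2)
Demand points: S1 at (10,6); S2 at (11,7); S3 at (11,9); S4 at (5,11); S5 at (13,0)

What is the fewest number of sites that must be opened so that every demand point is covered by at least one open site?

Coverage sets (demand points within 8 of each site):
  #1: {S1, S2, S3, S5}
  #2: {S1, S2, S5}
  #3: {S1, S4}
  #4: {}
  #5: {}
  #6: {S1, S2, S5}
No single site covers all 5 demand points.
But {#1, #3} covers everything, so the minimum is 2.

2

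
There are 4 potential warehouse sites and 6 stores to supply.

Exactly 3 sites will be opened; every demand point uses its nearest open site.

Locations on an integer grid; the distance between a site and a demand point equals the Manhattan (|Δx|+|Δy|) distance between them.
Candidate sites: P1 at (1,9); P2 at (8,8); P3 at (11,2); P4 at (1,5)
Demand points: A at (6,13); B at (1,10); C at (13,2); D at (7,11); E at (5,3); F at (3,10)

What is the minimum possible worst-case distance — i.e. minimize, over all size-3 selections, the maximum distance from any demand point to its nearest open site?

7

Open {P1, P2, P3}.
  Farthest demand point is A at distance 7 (to P2); all others are ≤ 7.
With {P2, P3, P4} the worst case is 7.
With {P1, P3, P4} the worst case is 9.
No size-3 selection achieves below 7.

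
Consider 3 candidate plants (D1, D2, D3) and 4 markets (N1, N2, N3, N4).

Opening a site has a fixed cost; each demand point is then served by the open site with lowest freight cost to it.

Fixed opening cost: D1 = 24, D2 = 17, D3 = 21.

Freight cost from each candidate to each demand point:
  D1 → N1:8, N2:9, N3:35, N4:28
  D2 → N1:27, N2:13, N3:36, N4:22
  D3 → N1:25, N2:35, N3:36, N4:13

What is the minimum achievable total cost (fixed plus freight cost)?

Open {D1}: assign each demand point to its cheapest open site.
  N1→D1 8, N2→D1 9, N3→D1 35, N4→D1 28
  freight cost 80, fixed 24 → total 104.
Compare {D1, D3}: freight cost 65 + fixed 45 = 110.
Compare {D2}: freight cost 98 + fixed 17 = 115.
Compare {D1, D2}: freight cost 74 + fixed 41 = 115.
All other subsets cost ≥ 110. Minimum total cost: 104.

104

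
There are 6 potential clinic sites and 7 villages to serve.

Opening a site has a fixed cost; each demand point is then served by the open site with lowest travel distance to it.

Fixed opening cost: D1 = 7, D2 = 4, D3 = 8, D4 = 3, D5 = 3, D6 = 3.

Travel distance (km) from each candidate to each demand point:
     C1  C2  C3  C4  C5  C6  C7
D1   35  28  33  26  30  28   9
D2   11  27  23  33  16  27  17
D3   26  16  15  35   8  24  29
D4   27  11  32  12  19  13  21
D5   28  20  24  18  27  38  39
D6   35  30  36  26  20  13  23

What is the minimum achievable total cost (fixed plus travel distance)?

101

Open {D1, D2, D3, D4}: assign each demand point to its cheapest open site.
  C1→D2 11, C2→D4 11, C3→D3 15, C4→D4 12, C5→D3 8, C6→D4 13, C7→D1 9
  travel distance 79, fixed 22 → total 101.
Compare {D2, D3, D4}: travel distance 87 + fixed 15 = 102.
Compare {D1, D2, D3, D4, D5}: travel distance 79 + fixed 25 = 104.
Compare {D1, D2, D3, D4, D6}: travel distance 79 + fixed 25 = 104.
All other subsets cost ≥ 102. Minimum total cost: 101.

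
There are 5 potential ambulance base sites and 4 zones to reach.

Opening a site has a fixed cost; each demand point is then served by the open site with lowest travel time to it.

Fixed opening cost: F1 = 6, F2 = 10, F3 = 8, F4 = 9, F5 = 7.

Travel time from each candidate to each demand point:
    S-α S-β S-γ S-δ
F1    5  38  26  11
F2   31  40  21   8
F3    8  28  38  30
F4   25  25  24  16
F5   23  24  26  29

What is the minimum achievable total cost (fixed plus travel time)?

Open {F1, F5}: assign each demand point to its cheapest open site.
  S-α→F1 5, S-β→F5 24, S-γ→F1 26, S-δ→F1 11
  travel time 66, fixed 13 → total 79.
Compare {F1, F4}: travel time 65 + fixed 15 = 80.
Compare {F1, F2, F5}: travel time 58 + fixed 23 = 81.
Compare {F2, F3}: travel time 65 + fixed 18 = 83.
All other subsets cost ≥ 80. Minimum total cost: 79.

79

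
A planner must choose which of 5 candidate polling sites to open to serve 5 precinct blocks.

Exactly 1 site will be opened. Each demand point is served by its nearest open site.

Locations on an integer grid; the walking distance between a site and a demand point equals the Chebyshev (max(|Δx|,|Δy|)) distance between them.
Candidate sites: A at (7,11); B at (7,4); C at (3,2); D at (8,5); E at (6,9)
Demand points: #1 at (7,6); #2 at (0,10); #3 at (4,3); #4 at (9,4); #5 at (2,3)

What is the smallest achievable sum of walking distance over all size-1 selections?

Open {B}.
  #1→B 2, #2→B 7, #3→B 3, #4→B 2, #5→B 5  ⇒ total 19.
Compare {C}: total 20.
Compare {D}: total 20.
No size-1 selection does better; minimum is 19.

19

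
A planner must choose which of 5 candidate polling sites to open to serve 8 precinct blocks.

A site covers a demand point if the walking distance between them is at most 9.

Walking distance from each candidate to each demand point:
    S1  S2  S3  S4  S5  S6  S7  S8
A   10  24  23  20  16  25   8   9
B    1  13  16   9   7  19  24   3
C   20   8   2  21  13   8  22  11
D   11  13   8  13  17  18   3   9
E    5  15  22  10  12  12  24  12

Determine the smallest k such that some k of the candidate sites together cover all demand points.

3

Coverage sets (demand points within 9 of each site):
  A: {S7, S8}
  B: {S1, S4, S5, S8}
  C: {S2, S3, S6}
  D: {S3, S7, S8}
  E: {S1}
No 2 sites suffice: every size-2 union leaves at least one demand point uncovered.
But {A, B, C} covers everything, so the minimum is 3.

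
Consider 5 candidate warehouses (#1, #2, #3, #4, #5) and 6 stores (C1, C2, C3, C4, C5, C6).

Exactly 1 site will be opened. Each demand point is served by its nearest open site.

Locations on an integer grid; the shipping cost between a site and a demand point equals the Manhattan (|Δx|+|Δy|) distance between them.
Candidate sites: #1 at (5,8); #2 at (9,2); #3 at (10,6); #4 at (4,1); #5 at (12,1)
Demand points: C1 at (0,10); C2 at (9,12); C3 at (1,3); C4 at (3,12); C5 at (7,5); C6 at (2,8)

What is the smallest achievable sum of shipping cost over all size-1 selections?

38

Open {#1}.
  C1→#1 7, C2→#1 8, C3→#1 9, C4→#1 6, C5→#1 5, C6→#1 3  ⇒ total 38.
Compare {#3}: total 60.
Compare {#4}: total 62.
No size-1 selection does better; minimum is 38.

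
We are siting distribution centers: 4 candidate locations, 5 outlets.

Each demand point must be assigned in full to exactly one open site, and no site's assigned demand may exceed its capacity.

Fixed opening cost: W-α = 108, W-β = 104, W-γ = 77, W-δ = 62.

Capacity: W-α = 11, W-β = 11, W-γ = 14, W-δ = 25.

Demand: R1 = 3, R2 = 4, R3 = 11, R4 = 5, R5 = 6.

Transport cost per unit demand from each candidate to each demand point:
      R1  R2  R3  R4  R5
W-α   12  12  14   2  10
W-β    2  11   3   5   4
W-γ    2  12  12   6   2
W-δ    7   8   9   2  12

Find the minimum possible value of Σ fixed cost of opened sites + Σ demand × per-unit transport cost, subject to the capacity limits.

298

Open {W-γ, W-δ}; cheapest assignment that respects the capacities:
  W-γ (cap 14, load 9): R1, R5 — cost 3×2 + 6×2 = 18
  W-δ (cap 25, load 20): R2, R3, R4 — cost 4×8 + 11×9 + 5×2 = 141
  Shipping 159, fixed 139 → total 298.
  Any other capacity-feasible assignment to {W-γ, W-δ} ships for at least 159.
Compare {W-β, W-δ}: its best feasible assignment gives total 334.
Compare {W-β, W-γ, W-δ}: its best feasible assignment gives total 336.
Every other set of open sites that can feasibly serve all demand totals ≥ 334 even under its best assignment. Minimum: 298.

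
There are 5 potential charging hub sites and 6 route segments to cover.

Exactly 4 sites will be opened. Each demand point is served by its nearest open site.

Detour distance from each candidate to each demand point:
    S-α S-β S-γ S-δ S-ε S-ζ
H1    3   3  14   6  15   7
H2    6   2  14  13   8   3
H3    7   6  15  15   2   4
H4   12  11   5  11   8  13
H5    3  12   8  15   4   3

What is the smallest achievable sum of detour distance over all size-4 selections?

21

Open {H1, H2, H3, H4}.
  S-α→H1 3, S-β→H2 2, S-γ→H4 5, S-δ→H1 6, S-ε→H3 2, S-ζ→H2 3  ⇒ total 21.
Compare {H1, H3, H4, H5}: total 22.
Compare {H1, H2, H4, H5}: total 23.
No size-4 selection does better; minimum is 21.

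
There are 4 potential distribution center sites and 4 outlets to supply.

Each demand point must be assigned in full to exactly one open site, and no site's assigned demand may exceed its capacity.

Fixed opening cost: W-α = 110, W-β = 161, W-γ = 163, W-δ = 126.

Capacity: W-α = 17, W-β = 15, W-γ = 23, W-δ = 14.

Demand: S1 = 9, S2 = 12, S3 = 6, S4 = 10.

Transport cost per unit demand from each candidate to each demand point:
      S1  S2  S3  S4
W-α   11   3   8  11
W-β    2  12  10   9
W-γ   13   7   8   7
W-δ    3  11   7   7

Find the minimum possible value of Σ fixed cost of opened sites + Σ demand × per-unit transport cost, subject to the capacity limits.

Open {W-β, W-γ}; cheapest assignment that respects the capacities:
  W-β (cap 15, load 15): S1, S3 — cost 9×2 + 6×10 = 78
  W-γ (cap 23, load 22): S2, S4 — cost 12×7 + 10×7 = 154
  Shipping 232, fixed 324 → total 556.
  Any other capacity-feasible assignment to {W-β, W-γ} ships for at least 232.
Compare {W-α, W-γ}: its best feasible assignment gives total 574.
Compare {W-α, W-γ, W-δ}: its best feasible assignment gives total 580.
Every other set of open sites that can feasibly serve all demand totals ≥ 574 even under its best assignment. Minimum: 556.

556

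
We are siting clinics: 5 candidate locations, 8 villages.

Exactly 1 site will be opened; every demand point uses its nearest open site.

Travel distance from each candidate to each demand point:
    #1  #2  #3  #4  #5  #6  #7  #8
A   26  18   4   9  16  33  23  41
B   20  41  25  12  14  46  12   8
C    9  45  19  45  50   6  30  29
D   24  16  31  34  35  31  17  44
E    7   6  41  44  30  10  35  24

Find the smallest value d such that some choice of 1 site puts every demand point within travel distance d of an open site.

41

Open {A}.
  Farthest demand point is #8 at travel distance 41 (to A); all others are ≤ 41.
With {D} the worst case is 44.
With {E} the worst case is 44.
No size-1 selection achieves below 41.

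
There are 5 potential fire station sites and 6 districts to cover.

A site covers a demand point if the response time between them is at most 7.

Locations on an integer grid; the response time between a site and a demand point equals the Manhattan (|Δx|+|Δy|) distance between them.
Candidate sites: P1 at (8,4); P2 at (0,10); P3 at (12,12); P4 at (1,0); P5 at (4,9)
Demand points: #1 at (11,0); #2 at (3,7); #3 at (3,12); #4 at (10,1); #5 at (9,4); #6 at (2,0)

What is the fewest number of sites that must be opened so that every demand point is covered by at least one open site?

Coverage sets (demand points within 7 of each site):
  P1: {#1, #4, #5}
  P2: {#2, #3}
  P3: {}
  P4: {#6}
  P5: {#2, #3}
No 2 sites suffice: every size-2 union leaves at least one demand point uncovered.
But {P1, P2, P4} covers everything, so the minimum is 3.

3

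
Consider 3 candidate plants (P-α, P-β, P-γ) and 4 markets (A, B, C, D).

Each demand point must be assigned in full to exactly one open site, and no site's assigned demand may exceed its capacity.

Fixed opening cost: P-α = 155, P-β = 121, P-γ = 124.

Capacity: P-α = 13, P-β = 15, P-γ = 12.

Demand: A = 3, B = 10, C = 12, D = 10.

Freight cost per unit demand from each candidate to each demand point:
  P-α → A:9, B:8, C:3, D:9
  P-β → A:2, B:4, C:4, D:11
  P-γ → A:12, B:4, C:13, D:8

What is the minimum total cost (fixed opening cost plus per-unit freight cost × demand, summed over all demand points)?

Open {P-α, P-β, P-γ}; cheapest assignment that respects the capacities:
  P-α (cap 13, load 12): C — cost 12×3 = 36
  P-β (cap 15, load 13): A, B — cost 3×2 + 10×4 = 46
  P-γ (cap 12, load 10): D — cost 10×8 = 80
  Shipping 162, fixed 400 → total 562.
  Any other capacity-feasible assignment to {P-α, P-β, P-γ} ships for at least 162.
Total demand is 35 and no other set of sites has combined capacity ≥ 35, so {P-α, P-β, P-γ} is the only feasible choice of open sites. Minimum: 562.

562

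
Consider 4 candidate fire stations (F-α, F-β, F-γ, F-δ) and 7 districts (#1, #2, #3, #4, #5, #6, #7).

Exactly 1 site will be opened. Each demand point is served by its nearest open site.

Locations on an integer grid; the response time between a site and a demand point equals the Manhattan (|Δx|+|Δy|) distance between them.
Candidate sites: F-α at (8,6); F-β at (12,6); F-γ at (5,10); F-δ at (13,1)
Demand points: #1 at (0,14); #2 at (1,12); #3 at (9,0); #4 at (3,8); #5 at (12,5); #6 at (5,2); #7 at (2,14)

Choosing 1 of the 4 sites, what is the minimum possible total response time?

60

Open {F-γ}.
  #1→F-γ 9, #2→F-γ 6, #3→F-γ 14, #4→F-γ 4, #5→F-γ 12, #6→F-γ 8, #7→F-γ 7  ⇒ total 60.
Compare {F-α}: total 69.
Compare {F-β}: total 87.
No size-1 selection does better; minimum is 60.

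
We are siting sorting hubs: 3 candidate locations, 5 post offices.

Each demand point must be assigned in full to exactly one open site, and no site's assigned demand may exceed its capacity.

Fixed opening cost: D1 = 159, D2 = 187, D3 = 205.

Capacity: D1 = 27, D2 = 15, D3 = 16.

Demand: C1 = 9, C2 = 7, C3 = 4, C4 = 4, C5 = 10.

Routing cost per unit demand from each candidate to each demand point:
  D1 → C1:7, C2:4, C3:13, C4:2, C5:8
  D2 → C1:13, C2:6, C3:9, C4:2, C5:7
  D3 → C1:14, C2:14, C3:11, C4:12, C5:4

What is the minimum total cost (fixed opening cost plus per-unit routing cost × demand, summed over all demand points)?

547

Open {D1, D3}; cheapest assignment that respects the capacities:
  D1 (cap 27, load 20): C1, C2, C4 — cost 9×7 + 7×4 + 4×2 = 99
  D3 (cap 16, load 14): C3, C5 — cost 4×11 + 10×4 = 84
  Shipping 183, fixed 364 → total 547.
  Any other capacity-feasible assignment to {D1, D3} ships for at least 183.
Compare {D1, D2}: its best feasible assignment gives total 551.
Compare {D1, D2, D3}: its best feasible assignment gives total 726.
Every other set of open sites that can feasibly serve all demand totals ≥ 551 even under its best assignment. Minimum: 547.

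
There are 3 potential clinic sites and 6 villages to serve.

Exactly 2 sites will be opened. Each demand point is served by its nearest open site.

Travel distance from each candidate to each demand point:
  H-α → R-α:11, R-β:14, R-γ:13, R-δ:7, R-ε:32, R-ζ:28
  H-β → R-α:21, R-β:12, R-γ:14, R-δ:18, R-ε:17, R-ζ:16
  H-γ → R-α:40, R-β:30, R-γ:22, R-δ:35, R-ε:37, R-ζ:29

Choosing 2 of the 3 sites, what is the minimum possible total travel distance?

Open {H-α, H-β}.
  R-α→H-α 11, R-β→H-β 12, R-γ→H-α 13, R-δ→H-α 7, R-ε→H-β 17, R-ζ→H-β 16  ⇒ total 76.
Compare {H-β, H-γ}: total 98.
Compare {H-α, H-γ}: total 105.

76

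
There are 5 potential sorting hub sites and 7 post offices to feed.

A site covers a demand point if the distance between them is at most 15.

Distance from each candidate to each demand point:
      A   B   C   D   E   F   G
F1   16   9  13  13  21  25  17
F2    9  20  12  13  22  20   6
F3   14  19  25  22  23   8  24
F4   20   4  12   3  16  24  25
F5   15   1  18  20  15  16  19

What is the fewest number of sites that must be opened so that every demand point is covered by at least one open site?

3

Coverage sets (demand points within 15 of each site):
  F1: {B, C, D}
  F2: {A, C, D, G}
  F3: {A, F}
  F4: {B, C, D}
  F5: {A, B, E}
No 2 sites suffice: every size-2 union leaves at least one demand point uncovered.
But {F2, F3, F5} covers everything, so the minimum is 3.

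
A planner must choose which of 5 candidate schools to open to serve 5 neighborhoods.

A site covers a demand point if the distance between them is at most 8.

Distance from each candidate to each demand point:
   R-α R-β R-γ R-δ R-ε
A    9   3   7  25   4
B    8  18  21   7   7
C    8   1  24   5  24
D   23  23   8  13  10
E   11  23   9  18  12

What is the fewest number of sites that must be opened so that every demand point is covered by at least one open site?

Coverage sets (demand points within 8 of each site):
  A: {R-β, R-γ, R-ε}
  B: {R-α, R-δ, R-ε}
  C: {R-α, R-β, R-δ}
  D: {R-γ}
  E: {}
No single site covers all 5 demand points.
But {A, B} covers everything, so the minimum is 2.

2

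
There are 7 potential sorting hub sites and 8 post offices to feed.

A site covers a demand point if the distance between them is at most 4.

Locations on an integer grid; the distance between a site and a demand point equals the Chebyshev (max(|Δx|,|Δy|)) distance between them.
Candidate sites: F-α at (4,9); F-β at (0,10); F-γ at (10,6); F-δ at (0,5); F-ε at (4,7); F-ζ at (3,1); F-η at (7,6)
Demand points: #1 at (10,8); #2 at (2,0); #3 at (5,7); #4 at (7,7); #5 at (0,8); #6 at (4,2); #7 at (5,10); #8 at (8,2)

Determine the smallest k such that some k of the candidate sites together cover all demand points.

3

Coverage sets (demand points within 4 of each site):
  F-α: {#3, #4, #5, #7}
  F-β: {#5}
  F-γ: {#1, #4, #8}
  F-δ: {#5, #6}
  F-ε: {#3, #4, #5, #7}
  F-ζ: {#2, #6}
  F-η: {#1, #3, #4, #6, #7, #8}
No 2 sites suffice: every size-2 union leaves at least one demand point uncovered.
But {F-α, F-γ, F-ζ} covers everything, so the minimum is 3.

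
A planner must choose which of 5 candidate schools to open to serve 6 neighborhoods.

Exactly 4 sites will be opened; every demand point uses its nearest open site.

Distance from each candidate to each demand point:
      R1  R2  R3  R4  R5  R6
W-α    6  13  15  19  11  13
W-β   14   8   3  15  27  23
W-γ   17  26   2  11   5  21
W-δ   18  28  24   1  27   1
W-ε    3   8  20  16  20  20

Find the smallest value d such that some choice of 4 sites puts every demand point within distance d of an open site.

8

Open {W-α, W-β, W-γ, W-δ}.
  Farthest demand point is R2 at distance 8 (to W-β); all others are ≤ 8.
With {W-α, W-γ, W-δ, W-ε} the worst case is 8.
With {W-β, W-γ, W-δ, W-ε} the worst case is 8.
No size-4 selection achieves below 8.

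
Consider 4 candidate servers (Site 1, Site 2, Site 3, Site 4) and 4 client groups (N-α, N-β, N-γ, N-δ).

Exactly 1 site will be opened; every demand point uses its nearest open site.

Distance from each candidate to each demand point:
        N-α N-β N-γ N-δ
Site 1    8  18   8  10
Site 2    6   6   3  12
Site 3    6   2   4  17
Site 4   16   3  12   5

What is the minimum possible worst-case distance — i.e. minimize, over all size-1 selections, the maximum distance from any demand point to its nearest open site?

12

Open {Site 2}.
  Farthest demand point is N-δ at distance 12 (to Site 2); all others are ≤ 12.
With {Site 4} the worst case is 16.
With {Site 3} the worst case is 17.
No size-1 selection achieves below 12.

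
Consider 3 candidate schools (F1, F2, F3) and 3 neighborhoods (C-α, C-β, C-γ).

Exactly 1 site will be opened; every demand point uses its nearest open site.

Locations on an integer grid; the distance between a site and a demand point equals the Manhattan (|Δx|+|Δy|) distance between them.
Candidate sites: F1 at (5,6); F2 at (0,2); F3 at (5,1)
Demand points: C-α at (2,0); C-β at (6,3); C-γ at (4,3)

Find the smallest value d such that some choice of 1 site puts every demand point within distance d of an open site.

4

Open {F3}.
  Farthest demand point is C-α at distance 4 (to F3); all others are ≤ 4.
With {F2} the worst case is 7.
With {F1} the worst case is 9.
No size-1 selection achieves below 4.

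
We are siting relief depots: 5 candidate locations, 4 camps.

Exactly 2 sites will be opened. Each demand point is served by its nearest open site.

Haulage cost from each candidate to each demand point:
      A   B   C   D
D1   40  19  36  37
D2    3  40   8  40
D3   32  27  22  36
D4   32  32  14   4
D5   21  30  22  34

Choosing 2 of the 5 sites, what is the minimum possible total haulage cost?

47

Open {D2, D4}.
  A→D2 3, B→D4 32, C→D2 8, D→D4 4  ⇒ total 47.
Compare {D1, D2}: total 67.
Compare {D1, D4}: total 69.
No size-2 selection does better; minimum is 47.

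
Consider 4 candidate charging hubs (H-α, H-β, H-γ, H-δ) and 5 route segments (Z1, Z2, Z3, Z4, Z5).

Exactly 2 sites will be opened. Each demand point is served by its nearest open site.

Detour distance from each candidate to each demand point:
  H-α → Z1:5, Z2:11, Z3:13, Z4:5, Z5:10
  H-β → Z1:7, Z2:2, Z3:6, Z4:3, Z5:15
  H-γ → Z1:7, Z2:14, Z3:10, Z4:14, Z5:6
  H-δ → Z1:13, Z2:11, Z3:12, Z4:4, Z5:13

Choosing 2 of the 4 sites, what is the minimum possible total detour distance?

Open {H-β, H-γ}.
  Z1→H-β 7, Z2→H-β 2, Z3→H-β 6, Z4→H-β 3, Z5→H-γ 6  ⇒ total 24.
Compare {H-α, H-β}: total 26.
Compare {H-β, H-δ}: total 31.
No size-2 selection does better; minimum is 24.

24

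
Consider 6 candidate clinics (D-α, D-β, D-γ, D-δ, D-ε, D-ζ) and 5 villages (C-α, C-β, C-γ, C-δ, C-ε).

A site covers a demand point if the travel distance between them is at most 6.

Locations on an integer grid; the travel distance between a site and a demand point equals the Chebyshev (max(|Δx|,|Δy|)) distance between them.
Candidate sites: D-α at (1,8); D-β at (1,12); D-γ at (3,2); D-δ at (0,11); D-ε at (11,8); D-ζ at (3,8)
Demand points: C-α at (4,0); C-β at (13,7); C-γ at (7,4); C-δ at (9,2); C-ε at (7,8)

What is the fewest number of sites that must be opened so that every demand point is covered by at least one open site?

Coverage sets (demand points within 6 of each site):
  D-α: {C-γ, C-ε}
  D-β: {C-ε}
  D-γ: {C-α, C-γ, C-δ, C-ε}
  D-δ: {}
  D-ε: {C-β, C-γ, C-δ, C-ε}
  D-ζ: {C-γ, C-δ, C-ε}
No single site covers all 5 demand points.
But {D-γ, D-ε} covers everything, so the minimum is 2.

2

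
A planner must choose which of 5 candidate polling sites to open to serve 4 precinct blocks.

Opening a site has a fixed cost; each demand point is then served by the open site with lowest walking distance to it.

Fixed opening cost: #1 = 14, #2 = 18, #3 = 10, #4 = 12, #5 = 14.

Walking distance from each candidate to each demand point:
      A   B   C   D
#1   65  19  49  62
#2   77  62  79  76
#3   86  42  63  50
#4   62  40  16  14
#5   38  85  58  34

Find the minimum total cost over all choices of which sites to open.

127

Open {#1, #4, #5}: assign each demand point to its cheapest open site.
  A→#5 38, B→#1 19, C→#4 16, D→#4 14
  walking distance 87, fixed 40 → total 127.
Compare {#4, #5}: walking distance 108 + fixed 26 = 134.
Compare {#1, #4}: walking distance 111 + fixed 26 = 137.
Compare {#1, #3, #4, #5}: walking distance 87 + fixed 50 = 137.
All other subsets cost ≥ 134. Minimum total cost: 127.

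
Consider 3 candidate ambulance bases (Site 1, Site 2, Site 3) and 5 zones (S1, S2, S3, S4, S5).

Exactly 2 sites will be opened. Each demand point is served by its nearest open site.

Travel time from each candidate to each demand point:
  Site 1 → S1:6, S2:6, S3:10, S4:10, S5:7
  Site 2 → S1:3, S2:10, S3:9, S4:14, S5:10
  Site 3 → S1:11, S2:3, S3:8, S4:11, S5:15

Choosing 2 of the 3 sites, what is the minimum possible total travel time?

Open {Site 1, Site 3}.
  S1→Site 1 6, S2→Site 3 3, S3→Site 3 8, S4→Site 1 10, S5→Site 1 7  ⇒ total 34.
Compare {Site 1, Site 2}: total 35.
Compare {Site 2, Site 3}: total 35.

34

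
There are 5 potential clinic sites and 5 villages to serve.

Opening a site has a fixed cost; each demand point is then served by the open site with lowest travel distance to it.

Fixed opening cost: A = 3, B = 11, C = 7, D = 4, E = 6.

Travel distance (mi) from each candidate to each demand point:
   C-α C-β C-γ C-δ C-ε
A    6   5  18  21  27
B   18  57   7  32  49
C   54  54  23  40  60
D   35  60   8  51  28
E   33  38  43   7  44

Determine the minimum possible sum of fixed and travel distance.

66

Open {A, D, E}: assign each demand point to its cheapest open site.
  C-α→A 6, C-β→A 5, C-γ→D 8, C-δ→E 7, C-ε→A 27
  travel distance 53, fixed 13 → total 66.
Compare {A, E}: travel distance 63 + fixed 9 = 72.
Compare {A, B, E}: travel distance 52 + fixed 20 = 72.
Compare {A, C, D, E}: travel distance 53 + fixed 20 = 73.
All other subsets cost ≥ 72. Minimum total cost: 66.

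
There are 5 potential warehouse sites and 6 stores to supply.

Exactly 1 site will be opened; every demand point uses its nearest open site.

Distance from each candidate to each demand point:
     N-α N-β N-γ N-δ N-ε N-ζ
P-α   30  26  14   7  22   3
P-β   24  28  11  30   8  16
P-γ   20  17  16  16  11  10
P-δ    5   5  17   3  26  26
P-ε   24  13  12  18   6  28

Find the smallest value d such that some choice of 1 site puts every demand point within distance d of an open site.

20

Open {P-γ}.
  Farthest demand point is N-α at distance 20 (to P-γ); all others are ≤ 20.
With {P-δ} the worst case is 26.
With {P-ε} the worst case is 28.
No size-1 selection achieves below 20.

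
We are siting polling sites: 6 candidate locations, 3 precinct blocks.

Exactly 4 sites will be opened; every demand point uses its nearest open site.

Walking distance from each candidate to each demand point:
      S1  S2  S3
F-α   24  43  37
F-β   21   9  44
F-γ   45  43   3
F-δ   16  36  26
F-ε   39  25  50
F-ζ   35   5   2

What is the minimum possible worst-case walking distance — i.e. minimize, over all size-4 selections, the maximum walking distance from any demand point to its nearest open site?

Open {F-α, F-β, F-γ, F-δ}.
  Farthest demand point is S1 at walking distance 16 (to F-δ); all others are ≤ 16.
With {F-α, F-β, F-δ, F-ζ} the worst case is 16.
With {F-α, F-γ, F-δ, F-ζ} the worst case is 16.
No size-4 selection achieves below 16.

16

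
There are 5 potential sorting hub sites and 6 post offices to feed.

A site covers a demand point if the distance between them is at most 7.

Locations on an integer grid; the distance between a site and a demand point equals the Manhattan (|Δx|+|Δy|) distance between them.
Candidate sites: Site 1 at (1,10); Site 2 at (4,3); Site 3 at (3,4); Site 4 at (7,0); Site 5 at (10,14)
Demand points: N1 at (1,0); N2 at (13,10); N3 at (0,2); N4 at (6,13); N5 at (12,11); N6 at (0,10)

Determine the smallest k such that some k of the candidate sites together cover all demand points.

3

Coverage sets (demand points within 7 of each site):
  Site 1: {N6}
  Site 2: {N1, N3}
  Site 3: {N1, N3}
  Site 4: {N1}
  Site 5: {N2, N4, N5}
No 2 sites suffice: every size-2 union leaves at least one demand point uncovered.
But {Site 1, Site 2, Site 5} covers everything, so the minimum is 3.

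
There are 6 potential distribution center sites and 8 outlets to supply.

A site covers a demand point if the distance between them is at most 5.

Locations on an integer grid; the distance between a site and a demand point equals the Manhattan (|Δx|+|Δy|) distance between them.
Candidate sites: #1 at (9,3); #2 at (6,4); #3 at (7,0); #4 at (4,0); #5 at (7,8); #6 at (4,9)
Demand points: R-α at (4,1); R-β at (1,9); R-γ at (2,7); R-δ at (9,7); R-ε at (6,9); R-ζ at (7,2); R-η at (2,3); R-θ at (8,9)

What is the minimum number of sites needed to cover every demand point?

Coverage sets (demand points within 5 of each site):
  #1: {R-δ, R-ζ}
  #2: {R-α, R-ε, R-ζ, R-η}
  #3: {R-α, R-ζ}
  #4: {R-α, R-ζ, R-η}
  #5: {R-δ, R-ε, R-θ}
  #6: {R-β, R-γ, R-ε, R-θ}
No 2 sites suffice: every size-2 union leaves at least one demand point uncovered.
But {#1, #2, #6} covers everything, so the minimum is 3.

3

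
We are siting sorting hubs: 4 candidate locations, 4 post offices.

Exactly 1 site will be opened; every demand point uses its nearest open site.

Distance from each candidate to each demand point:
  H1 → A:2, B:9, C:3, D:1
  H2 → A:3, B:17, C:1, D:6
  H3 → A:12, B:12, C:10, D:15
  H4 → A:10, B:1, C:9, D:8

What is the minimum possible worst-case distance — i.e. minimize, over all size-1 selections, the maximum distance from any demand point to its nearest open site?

9

Open {H1}.
  Farthest demand point is B at distance 9 (to H1); all others are ≤ 9.
With {H4} the worst case is 10.
With {H3} the worst case is 15.
No size-1 selection achieves below 9.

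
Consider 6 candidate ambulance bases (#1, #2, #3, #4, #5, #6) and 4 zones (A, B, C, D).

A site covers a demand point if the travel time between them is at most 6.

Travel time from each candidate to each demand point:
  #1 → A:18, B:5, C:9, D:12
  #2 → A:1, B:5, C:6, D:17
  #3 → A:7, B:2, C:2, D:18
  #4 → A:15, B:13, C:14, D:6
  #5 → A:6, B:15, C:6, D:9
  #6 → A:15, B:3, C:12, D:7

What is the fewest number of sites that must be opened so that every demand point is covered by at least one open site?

Coverage sets (demand points within 6 of each site):
  #1: {B}
  #2: {A, B, C}
  #3: {B, C}
  #4: {D}
  #5: {A, C}
  #6: {B}
No single site covers all 4 demand points.
But {#2, #4} covers everything, so the minimum is 2.

2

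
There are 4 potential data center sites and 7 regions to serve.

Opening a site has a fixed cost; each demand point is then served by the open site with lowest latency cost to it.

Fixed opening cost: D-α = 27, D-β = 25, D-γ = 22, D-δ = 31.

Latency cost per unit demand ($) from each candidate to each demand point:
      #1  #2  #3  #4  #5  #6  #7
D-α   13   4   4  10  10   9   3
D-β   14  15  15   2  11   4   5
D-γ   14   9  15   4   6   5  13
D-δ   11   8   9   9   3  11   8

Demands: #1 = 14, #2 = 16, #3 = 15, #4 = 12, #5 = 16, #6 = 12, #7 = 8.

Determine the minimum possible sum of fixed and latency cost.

505

Open {D-α, D-β, D-δ}: assign each demand point to its cheapest open site.
  #1→D-δ 14×11=154, #2→D-α 16×4=64, #3→D-α 15×4=60, #4→D-β 12×2=24, #5→D-δ 16×3=48, #6→D-β 12×4=48, #7→D-α 8×3=24
  latency cost 422, fixed 83 → total 505.
Compare {D-α, D-β, D-γ, D-δ}: latency cost 422 + fixed 105 = 527.
Compare {D-α, D-γ, D-δ}: latency cost 458 + fixed 80 = 538.
Compare {D-α, D-β, D-γ}: latency cost 498 + fixed 74 = 572.
All other subsets cost ≥ 527. Minimum total cost: 505.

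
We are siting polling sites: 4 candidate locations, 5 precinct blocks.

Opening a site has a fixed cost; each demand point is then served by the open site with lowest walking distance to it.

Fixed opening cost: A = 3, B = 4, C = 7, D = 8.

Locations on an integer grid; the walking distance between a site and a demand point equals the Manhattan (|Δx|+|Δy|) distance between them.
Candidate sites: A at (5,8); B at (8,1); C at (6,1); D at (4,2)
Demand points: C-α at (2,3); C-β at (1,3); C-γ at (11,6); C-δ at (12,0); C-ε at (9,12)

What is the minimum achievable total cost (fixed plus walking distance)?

Open {A, B, D}: assign each demand point to its cheapest open site.
  C-α→D 3, C-β→D 4, C-γ→A 8, C-δ→B 5, C-ε→A 8
  walking distance 28, fixed 15 → total 43.
Compare {A, D}: walking distance 33 + fixed 11 = 44.
Compare {B, D}: walking distance 32 + fixed 12 = 44.
Compare {A, B}: walking distance 38 + fixed 7 = 45.
All other subsets cost ≥ 44. Minimum total cost: 43.

43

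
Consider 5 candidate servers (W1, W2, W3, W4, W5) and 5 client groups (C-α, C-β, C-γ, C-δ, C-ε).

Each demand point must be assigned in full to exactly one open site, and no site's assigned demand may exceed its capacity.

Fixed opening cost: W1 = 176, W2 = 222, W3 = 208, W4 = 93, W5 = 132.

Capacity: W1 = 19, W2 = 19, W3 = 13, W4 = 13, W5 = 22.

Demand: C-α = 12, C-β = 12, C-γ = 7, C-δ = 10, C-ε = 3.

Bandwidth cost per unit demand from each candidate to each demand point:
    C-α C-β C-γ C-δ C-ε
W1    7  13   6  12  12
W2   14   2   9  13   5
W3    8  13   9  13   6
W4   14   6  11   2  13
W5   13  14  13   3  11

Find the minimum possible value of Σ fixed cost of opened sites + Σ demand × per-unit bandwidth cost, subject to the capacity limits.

Open {W1, W4, W5}; cheapest assignment that respects the capacities:
  W1 (cap 19, load 19): C-α, C-γ — cost 12×7 + 7×6 = 126
  W4 (cap 13, load 12): C-β — cost 12×6 = 72
  W5 (cap 22, load 13): C-δ, C-ε — cost 10×3 + 3×11 = 63
  Shipping 261, fixed 401 → total 662.
  Any other capacity-feasible assignment to {W1, W4, W5} ships for at least 261.
Compare {W1, W2, W4}: its best feasible assignment gives total 676.
Compare {W1, W2, W5}: its best feasible assignment gives total 725.
Every other set of open sites that can feasibly serve all demand totals ≥ 676 even under its best assignment. Minimum: 662.

662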